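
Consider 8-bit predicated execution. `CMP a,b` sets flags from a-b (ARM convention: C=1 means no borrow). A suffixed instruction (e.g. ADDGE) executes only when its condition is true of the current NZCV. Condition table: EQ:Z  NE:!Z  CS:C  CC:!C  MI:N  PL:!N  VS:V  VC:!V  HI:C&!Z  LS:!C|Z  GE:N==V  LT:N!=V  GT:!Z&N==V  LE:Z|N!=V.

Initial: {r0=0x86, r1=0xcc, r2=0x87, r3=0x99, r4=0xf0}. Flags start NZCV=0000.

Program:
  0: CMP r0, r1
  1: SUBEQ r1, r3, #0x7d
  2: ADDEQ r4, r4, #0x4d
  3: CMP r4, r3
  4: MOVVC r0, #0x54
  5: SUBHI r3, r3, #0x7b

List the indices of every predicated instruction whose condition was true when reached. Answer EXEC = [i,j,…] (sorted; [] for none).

0: ✓ CMP  NZCV=1000
1: · SUBEQ
2: · ADDEQ
3: ✓ CMP  NZCV=0010
4: ✓ MOVVC  r0←0x54
5: ✓ SUBHI  r3←0x1e

EXEC = [4,5]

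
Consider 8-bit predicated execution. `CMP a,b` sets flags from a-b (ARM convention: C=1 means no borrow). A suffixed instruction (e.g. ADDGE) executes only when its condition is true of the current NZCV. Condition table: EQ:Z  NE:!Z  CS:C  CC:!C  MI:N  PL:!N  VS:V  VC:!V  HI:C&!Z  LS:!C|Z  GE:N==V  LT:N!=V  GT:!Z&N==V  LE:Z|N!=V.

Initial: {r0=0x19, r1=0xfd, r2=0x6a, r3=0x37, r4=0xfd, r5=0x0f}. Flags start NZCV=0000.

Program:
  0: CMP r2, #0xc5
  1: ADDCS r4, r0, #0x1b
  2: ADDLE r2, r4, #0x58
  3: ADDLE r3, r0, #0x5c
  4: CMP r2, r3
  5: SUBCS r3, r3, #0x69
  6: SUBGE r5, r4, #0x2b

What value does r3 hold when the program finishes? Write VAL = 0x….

0: ✓ CMP  NZCV=1001
1: · ADDCS
2: · ADDLE
3: · ADDLE
4: ✓ CMP  NZCV=0010
5: ✓ SUBCS  r3←0xce
6: ✓ SUBGE  r5←0xd2

VAL = 0xce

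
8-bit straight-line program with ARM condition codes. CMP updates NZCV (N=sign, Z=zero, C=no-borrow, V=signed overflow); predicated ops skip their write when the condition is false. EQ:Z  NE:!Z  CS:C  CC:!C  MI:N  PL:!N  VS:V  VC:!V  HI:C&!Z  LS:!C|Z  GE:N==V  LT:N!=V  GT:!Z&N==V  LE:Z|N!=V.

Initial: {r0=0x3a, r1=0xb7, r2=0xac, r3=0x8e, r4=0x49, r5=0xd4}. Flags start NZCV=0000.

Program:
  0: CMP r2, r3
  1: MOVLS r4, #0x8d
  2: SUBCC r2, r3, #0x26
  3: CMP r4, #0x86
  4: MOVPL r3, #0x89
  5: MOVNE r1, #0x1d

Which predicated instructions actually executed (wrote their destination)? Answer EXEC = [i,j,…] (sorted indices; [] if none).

EXEC = [5]

0: ✓ CMP  NZCV=0010
1: · MOVLS
2: · SUBCC
3: ✓ CMP  NZCV=1001
4: · MOVPL
5: ✓ MOVNE  r1←0x1d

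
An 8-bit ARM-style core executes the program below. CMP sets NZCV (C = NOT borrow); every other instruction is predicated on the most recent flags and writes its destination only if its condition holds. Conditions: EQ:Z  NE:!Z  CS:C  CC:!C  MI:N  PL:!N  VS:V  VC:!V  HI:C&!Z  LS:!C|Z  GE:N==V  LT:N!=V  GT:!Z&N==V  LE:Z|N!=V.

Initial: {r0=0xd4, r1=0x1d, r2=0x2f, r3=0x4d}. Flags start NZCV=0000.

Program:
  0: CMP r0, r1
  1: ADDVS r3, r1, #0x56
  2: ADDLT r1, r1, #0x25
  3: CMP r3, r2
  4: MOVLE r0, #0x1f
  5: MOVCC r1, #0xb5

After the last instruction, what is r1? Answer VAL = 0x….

VAL = 0x42

0: ✓ CMP  NZCV=1010
1: · ADDVS
2: ✓ ADDLT  r1←0x42
3: ✓ CMP  NZCV=0010
4: · MOVLE
5: · MOVCC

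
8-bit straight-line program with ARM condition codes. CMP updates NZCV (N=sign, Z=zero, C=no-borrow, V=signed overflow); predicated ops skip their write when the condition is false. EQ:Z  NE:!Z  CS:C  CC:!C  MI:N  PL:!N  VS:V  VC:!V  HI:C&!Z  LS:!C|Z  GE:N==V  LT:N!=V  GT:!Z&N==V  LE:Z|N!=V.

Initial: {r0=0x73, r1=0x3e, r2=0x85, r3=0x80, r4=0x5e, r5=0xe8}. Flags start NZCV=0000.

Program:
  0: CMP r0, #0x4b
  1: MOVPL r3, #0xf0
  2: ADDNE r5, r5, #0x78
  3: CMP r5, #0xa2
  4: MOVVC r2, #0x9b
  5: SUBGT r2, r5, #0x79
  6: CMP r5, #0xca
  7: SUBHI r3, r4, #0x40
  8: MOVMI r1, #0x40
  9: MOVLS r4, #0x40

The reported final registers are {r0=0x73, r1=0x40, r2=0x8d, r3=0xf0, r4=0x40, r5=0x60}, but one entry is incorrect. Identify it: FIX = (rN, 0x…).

[0] flags=0010 → (cmp)
[1] flags=0010 PL?T → r3=0xf0
[2] flags=0010 NE?T → r5=0x60
[3] flags=1001 → (cmp)
[4] flags=1001 VC?F → skip
[5] flags=1001 GT?T → r2=0xe7
[6] flags=1001 → (cmp)
[7] flags=1001 HI?F → skip
[8] flags=1001 MI?T → r1=0x40
[9] flags=1001 LS?T → r4=0x40

FIX = (r2, 0xe7)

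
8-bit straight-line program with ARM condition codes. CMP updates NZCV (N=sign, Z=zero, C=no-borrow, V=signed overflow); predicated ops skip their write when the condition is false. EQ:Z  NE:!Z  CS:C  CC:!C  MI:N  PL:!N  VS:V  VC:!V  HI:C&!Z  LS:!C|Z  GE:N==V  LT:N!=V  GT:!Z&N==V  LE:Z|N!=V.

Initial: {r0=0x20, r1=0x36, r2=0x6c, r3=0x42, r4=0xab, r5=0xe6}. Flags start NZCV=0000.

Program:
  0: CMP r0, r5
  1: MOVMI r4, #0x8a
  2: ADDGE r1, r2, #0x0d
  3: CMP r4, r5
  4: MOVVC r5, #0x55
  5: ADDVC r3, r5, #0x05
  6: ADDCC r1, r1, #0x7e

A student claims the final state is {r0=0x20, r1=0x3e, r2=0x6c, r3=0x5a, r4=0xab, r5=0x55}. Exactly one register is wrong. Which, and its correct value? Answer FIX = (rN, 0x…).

[0] flags=0000 → (cmp)
[1] flags=0000 MI?F → skip
[2] flags=0000 GE?T → r1=0x79
[3] flags=1000 → (cmp)
[4] flags=1000 VC?T → r5=0x55
[5] flags=1000 VC?T → r3=0x5a
[6] flags=1000 CC?T → r1=0xf7

FIX = (r1, 0xf7)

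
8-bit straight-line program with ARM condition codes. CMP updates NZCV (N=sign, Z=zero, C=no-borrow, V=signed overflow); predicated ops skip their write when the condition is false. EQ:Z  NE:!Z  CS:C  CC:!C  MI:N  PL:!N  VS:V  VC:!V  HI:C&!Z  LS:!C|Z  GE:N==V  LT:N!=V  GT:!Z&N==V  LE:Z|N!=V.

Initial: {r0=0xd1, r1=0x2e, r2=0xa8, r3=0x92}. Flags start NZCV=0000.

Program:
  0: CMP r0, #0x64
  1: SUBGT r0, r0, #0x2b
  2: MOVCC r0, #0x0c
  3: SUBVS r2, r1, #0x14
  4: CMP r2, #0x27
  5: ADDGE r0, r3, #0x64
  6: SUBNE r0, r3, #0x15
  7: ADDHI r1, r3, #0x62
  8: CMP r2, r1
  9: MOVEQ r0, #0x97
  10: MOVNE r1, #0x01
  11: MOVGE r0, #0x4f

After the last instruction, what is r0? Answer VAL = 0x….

[0] flags=0011 → (cmp)
[1] flags=0011 GT?F → skip
[2] flags=0011 CC?F → skip
[3] flags=0011 VS?T → r2=0x1a
[4] flags=1000 → (cmp)
[5] flags=1000 GE?F → skip
[6] flags=1000 NE?T → r0=0x7d
[7] flags=1000 HI?F → skip
[8] flags=1000 → (cmp)
[9] flags=1000 EQ?F → skip
[10] flags=1000 NE?T → r1=0x01
[11] flags=1000 GE?F → skip

VAL = 0x7d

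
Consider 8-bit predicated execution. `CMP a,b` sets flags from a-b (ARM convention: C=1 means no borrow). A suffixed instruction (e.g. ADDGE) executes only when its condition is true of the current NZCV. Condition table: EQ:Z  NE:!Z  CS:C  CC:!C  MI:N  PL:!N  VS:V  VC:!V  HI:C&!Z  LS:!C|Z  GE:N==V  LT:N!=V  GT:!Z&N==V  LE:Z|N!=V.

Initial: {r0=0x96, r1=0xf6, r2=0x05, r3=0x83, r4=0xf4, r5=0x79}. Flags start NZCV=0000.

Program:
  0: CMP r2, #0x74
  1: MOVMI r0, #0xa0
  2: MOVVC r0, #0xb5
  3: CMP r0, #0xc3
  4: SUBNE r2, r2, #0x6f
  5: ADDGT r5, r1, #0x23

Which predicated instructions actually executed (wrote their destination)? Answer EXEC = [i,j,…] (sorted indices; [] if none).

0: ✓ CMP  NZCV=1000
1: ✓ MOVMI  r0←0xa0
2: ✓ MOVVC  r0←0xb5
3: ✓ CMP  NZCV=1000
4: ✓ SUBNE  r2←0x96
5: · ADDGT

EXEC = [1,2,4]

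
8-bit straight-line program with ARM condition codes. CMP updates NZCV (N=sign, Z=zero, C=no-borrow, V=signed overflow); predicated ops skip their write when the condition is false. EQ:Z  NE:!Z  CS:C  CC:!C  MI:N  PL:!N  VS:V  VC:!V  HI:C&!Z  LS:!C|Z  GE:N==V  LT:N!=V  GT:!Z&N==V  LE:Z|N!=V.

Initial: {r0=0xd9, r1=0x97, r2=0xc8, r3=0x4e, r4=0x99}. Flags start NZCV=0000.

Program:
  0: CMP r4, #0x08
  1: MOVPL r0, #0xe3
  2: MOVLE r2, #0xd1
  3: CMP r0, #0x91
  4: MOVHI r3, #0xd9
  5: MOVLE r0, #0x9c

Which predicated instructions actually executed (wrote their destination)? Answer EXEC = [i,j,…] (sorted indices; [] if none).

EXEC = [2,4]

[0] flags=1010 → (cmp)
[1] flags=1010 PL?F → skip
[2] flags=1010 LE?T → r2=0xd1
[3] flags=0010 → (cmp)
[4] flags=0010 HI?T → r3=0xd9
[5] flags=0010 LE?F → skip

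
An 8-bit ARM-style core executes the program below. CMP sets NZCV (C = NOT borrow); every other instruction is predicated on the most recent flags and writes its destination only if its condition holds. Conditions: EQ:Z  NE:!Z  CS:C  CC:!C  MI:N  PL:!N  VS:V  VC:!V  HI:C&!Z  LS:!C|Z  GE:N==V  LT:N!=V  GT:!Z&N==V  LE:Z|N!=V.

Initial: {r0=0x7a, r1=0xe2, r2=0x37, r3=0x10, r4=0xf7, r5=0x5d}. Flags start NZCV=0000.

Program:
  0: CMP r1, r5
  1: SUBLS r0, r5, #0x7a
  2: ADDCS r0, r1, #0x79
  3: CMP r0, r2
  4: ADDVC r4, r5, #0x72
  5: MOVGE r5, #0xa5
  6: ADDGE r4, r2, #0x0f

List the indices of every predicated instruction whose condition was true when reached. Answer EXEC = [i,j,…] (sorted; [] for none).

[0] flags=1010 → (cmp)
[1] flags=1010 LS?F → skip
[2] flags=1010 CS?T → r0=0x5b
[3] flags=0010 → (cmp)
[4] flags=0010 VC?T → r4=0xcf
[5] flags=0010 GE?T → r5=0xa5
[6] flags=0010 GE?T → r4=0x46

EXEC = [2,4,5,6]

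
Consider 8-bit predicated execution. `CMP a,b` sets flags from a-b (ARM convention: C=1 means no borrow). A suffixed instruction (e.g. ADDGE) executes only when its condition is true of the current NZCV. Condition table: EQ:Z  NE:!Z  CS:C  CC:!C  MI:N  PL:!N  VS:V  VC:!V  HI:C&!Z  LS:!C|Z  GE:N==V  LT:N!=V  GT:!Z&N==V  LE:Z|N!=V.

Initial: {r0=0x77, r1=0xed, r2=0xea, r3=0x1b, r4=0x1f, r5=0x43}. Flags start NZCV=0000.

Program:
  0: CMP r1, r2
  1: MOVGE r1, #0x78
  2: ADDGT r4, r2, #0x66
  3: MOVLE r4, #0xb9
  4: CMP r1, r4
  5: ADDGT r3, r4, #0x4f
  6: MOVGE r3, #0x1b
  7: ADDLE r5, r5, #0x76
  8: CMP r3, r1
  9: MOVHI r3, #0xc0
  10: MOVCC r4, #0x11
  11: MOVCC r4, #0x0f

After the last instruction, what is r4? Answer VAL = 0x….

[0] flags=0010 → (cmp)
[1] flags=0010 GE?T → r1=0x78
[2] flags=0010 GT?T → r4=0x50
[3] flags=0010 LE?F → skip
[4] flags=0010 → (cmp)
[5] flags=0010 GT?T → r3=0x9f
[6] flags=0010 GE?T → r3=0x1b
[7] flags=0010 LE?F → skip
[8] flags=1000 → (cmp)
[9] flags=1000 HI?F → skip
[10] flags=1000 CC?T → r4=0x11
[11] flags=1000 CC?T → r4=0x0f

VAL = 0x0f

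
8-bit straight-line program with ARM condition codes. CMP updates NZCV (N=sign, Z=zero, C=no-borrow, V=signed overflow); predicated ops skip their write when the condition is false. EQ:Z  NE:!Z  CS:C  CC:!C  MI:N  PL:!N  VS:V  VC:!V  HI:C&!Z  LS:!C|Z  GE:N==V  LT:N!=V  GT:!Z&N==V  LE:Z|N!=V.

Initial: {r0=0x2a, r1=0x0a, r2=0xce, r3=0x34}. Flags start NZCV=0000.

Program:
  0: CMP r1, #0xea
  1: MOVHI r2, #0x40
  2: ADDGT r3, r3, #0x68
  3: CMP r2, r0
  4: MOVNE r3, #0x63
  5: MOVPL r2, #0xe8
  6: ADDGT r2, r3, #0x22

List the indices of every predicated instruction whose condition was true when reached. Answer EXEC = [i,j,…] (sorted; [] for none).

EXEC = [2,4]

[0] flags=0000 → (cmp)
[1] flags=0000 HI?F → skip
[2] flags=0000 GT?T → r3=0x9c
[3] flags=1010 → (cmp)
[4] flags=1010 NE?T → r3=0x63
[5] flags=1010 PL?F → skip
[6] flags=1010 GT?F → skip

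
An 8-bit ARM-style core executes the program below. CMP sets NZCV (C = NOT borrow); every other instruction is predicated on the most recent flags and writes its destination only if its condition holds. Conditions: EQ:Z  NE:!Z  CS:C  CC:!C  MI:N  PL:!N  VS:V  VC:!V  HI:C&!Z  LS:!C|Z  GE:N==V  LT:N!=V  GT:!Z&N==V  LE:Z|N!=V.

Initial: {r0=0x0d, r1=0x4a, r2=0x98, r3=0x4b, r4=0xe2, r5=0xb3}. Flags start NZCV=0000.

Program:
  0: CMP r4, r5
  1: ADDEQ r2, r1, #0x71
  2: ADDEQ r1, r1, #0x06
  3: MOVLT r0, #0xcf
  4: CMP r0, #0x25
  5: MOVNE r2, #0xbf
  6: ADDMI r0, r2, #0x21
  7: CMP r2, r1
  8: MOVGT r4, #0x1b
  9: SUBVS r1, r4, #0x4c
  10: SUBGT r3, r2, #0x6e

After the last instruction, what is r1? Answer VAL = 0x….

0: ✓ CMP  NZCV=0010
1: · ADDEQ
2: · ADDEQ
3: · MOVLT
4: ✓ CMP  NZCV=1000
5: ✓ MOVNE  r2←0xbf
6: ✓ ADDMI  r0←0xe0
7: ✓ CMP  NZCV=0011
8: · MOVGT
9: ✓ SUBVS  r1←0x96
10: · SUBGT

VAL = 0x96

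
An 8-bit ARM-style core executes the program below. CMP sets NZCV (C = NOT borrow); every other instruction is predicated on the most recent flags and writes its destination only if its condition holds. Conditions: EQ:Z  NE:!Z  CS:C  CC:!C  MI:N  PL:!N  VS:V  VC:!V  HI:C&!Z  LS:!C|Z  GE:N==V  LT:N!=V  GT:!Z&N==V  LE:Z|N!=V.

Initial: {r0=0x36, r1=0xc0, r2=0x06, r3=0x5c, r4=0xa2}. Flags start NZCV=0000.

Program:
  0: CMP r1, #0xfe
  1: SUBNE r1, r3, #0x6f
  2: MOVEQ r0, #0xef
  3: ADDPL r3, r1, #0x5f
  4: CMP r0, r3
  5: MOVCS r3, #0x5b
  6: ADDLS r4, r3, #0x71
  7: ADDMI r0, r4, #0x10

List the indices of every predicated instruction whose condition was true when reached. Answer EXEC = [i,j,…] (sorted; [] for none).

EXEC = [1,6,7]

0: ✓ CMP  NZCV=1000
1: ✓ SUBNE  r1←0xed
2: · MOVEQ
3: · ADDPL
4: ✓ CMP  NZCV=1000
5: · MOVCS
6: ✓ ADDLS  r4←0xcd
7: ✓ ADDMI  r0←0xdd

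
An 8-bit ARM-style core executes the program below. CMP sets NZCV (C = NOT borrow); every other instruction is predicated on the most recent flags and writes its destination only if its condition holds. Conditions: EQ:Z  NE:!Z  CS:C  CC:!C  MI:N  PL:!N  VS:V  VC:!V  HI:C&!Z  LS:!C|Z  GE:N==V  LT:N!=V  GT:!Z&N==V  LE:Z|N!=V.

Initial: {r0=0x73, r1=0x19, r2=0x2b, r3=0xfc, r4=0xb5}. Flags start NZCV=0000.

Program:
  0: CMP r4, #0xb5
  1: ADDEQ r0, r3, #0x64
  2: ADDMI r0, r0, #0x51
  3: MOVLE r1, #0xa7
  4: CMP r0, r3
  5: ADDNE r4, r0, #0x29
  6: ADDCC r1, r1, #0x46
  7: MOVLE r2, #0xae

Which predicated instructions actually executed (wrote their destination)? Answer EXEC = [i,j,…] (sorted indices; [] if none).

0: ✓ CMP  NZCV=0110
1: ✓ ADDEQ  r0←0x60
2: · ADDMI
3: ✓ MOVLE  r1←0xa7
4: ✓ CMP  NZCV=0000
5: ✓ ADDNE  r4←0x89
6: ✓ ADDCC  r1←0xed
7: · MOVLE

EXEC = [1,3,5,6]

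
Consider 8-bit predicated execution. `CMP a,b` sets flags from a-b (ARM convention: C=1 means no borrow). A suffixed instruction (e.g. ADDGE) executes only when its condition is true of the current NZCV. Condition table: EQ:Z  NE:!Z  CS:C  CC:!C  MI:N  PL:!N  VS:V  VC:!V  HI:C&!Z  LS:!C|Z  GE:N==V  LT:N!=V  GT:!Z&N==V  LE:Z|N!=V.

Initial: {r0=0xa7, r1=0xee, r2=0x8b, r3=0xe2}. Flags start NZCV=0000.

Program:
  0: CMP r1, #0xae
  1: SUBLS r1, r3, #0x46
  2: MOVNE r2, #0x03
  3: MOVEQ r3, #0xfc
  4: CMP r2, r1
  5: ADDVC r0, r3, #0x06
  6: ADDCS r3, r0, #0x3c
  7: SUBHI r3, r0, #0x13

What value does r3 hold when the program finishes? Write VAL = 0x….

VAL = 0xe2

[0] flags=0010 → (cmp)
[1] flags=0010 LS?F → skip
[2] flags=0010 NE?T → r2=0x03
[3] flags=0010 EQ?F → skip
[4] flags=0000 → (cmp)
[5] flags=0000 VC?T → r0=0xe8
[6] flags=0000 CS?F → skip
[7] flags=0000 HI?F → skip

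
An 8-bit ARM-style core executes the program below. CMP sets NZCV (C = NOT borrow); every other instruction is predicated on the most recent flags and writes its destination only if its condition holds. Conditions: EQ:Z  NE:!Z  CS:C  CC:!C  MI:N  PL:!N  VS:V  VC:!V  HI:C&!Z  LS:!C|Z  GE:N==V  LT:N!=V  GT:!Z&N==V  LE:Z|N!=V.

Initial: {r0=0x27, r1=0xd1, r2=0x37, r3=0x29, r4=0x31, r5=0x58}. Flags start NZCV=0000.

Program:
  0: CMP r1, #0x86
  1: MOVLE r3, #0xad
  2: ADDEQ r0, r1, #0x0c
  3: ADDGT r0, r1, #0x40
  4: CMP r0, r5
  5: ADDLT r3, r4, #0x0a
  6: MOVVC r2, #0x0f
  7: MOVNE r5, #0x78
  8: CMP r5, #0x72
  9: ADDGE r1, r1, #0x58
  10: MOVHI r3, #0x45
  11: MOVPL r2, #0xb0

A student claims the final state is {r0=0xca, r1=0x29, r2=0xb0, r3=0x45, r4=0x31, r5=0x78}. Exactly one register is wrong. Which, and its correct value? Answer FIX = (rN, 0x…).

FIX = (r0, 0x11)

[0] flags=0010 → (cmp)
[1] flags=0010 LE?F → skip
[2] flags=0010 EQ?F → skip
[3] flags=0010 GT?T → r0=0x11
[4] flags=1000 → (cmp)
[5] flags=1000 LT?T → r3=0x3b
[6] flags=1000 VC?T → r2=0x0f
[7] flags=1000 NE?T → r5=0x78
[8] flags=0010 → (cmp)
[9] flags=0010 GE?T → r1=0x29
[10] flags=0010 HI?T → r3=0x45
[11] flags=0010 PL?T → r2=0xb0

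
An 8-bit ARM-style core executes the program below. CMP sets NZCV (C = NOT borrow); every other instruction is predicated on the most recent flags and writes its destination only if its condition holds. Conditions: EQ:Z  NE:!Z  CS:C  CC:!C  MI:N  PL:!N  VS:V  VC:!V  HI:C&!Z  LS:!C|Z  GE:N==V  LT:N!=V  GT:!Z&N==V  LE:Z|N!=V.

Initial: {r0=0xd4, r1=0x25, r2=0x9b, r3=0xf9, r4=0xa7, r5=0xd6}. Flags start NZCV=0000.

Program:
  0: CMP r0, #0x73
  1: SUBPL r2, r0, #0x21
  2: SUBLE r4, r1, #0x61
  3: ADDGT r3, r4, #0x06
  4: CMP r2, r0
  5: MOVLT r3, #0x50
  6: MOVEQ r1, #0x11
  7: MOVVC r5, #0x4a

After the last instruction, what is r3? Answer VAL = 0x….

[0] flags=0011 → (cmp)
[1] flags=0011 PL?T → r2=0xb3
[2] flags=0011 LE?T → r4=0xc4
[3] flags=0011 GT?F → skip
[4] flags=1000 → (cmp)
[5] flags=1000 LT?T → r3=0x50
[6] flags=1000 EQ?F → skip
[7] flags=1000 VC?T → r5=0x4a

VAL = 0x50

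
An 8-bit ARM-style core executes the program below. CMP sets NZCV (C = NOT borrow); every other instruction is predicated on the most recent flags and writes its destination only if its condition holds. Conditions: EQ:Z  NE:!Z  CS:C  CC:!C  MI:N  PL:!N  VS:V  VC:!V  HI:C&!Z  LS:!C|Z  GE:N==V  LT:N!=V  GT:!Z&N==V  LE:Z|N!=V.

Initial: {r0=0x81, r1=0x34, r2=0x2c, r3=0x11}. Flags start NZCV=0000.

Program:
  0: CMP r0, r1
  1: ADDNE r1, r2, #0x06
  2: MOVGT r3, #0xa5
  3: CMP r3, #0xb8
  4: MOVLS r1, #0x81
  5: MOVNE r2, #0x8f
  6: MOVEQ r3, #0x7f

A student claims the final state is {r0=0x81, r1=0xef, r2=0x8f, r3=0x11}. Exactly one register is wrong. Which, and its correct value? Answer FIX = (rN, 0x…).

[0] flags=0011 → (cmp)
[1] flags=0011 NE?T → r1=0x32
[2] flags=0011 GT?F → skip
[3] flags=0000 → (cmp)
[4] flags=0000 LS?T → r1=0x81
[5] flags=0000 NE?T → r2=0x8f
[6] flags=0000 EQ?F → skip

FIX = (r1, 0x81)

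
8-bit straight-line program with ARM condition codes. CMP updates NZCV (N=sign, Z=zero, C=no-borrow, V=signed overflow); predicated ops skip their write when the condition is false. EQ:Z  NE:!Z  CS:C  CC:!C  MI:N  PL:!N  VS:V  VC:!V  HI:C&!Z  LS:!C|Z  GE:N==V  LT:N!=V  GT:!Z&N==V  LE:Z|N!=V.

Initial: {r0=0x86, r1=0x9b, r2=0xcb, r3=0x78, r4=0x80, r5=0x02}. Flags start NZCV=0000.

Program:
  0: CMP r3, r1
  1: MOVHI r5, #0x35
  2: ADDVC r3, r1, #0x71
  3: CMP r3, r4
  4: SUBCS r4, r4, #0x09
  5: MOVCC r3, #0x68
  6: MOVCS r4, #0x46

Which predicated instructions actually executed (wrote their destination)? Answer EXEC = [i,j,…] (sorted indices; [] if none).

EXEC = [5]

0: ✓ CMP  NZCV=1001
1: · MOVHI
2: · ADDVC
3: ✓ CMP  NZCV=1001
4: · SUBCS
5: ✓ MOVCC  r3←0x68
6: · MOVCS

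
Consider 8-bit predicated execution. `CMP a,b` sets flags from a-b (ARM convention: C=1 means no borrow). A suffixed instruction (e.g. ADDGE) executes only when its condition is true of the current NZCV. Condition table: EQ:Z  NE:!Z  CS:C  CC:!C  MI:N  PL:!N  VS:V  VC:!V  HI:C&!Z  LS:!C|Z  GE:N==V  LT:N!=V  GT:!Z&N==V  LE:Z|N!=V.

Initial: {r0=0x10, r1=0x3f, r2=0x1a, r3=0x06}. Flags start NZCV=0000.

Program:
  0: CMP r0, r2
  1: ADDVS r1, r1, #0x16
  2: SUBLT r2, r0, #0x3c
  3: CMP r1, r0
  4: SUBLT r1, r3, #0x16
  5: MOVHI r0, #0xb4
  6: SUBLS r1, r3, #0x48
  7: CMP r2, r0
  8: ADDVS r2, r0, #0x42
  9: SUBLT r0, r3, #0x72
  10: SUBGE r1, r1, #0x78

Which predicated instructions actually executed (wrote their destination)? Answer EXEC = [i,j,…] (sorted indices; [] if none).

0: ✓ CMP  NZCV=1000
1: · ADDVS
2: ✓ SUBLT  r2←0xd4
3: ✓ CMP  NZCV=0010
4: · SUBLT
5: ✓ MOVHI  r0←0xb4
6: · SUBLS
7: ✓ CMP  NZCV=0010
8: · ADDVS
9: · SUBLT
10: ✓ SUBGE  r1←0xc7

EXEC = [2,5,10]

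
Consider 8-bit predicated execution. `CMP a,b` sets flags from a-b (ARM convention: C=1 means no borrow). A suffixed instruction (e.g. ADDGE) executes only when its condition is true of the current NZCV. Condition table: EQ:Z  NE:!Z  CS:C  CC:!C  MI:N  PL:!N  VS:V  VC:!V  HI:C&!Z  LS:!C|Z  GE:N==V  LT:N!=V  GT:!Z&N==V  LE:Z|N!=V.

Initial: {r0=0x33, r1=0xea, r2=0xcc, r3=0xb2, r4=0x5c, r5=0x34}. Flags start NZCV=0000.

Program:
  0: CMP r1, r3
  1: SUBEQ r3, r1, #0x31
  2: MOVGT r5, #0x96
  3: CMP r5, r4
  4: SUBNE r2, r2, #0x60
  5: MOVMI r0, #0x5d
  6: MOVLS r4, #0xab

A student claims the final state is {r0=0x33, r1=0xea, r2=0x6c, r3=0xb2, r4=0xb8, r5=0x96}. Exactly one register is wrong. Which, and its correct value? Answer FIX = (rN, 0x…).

FIX = (r4, 0x5c)

0: ✓ CMP  NZCV=0010
1: · SUBEQ
2: ✓ MOVGT  r5←0x96
3: ✓ CMP  NZCV=0011
4: ✓ SUBNE  r2←0x6c
5: · MOVMI
6: · MOVLS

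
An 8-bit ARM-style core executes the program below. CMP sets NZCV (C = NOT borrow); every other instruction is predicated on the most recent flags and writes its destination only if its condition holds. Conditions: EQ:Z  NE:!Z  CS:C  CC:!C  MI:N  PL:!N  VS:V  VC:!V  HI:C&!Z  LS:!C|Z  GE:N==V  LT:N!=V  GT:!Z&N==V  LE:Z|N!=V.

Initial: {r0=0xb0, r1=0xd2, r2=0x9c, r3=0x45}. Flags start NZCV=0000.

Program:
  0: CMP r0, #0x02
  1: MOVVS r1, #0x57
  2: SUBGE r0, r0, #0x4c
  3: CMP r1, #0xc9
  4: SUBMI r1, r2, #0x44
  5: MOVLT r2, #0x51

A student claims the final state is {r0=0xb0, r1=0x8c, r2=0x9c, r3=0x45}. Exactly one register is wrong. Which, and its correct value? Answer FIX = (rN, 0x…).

FIX = (r1, 0xd2)

0: ✓ CMP  NZCV=1010
1: · MOVVS
2: · SUBGE
3: ✓ CMP  NZCV=0010
4: · SUBMI
5: · MOVLT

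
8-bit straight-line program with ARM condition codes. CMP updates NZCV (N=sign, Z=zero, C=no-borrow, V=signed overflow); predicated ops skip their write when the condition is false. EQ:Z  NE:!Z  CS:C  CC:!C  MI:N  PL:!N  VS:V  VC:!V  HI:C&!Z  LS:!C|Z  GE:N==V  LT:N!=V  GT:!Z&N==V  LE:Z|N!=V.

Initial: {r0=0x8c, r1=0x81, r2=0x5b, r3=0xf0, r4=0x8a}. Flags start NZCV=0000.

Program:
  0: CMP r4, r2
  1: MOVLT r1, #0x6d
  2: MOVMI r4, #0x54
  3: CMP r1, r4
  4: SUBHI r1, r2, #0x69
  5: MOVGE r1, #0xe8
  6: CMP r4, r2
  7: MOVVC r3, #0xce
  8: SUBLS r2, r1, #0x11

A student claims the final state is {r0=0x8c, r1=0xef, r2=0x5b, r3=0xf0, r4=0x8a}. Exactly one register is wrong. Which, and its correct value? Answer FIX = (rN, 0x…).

FIX = (r1, 0xe8)

[0] flags=0011 → (cmp)
[1] flags=0011 LT?T → r1=0x6d
[2] flags=0011 MI?F → skip
[3] flags=1001 → (cmp)
[4] flags=1001 HI?F → skip
[5] flags=1001 GE?T → r1=0xe8
[6] flags=0011 → (cmp)
[7] flags=0011 VC?F → skip
[8] flags=0011 LS?F → skip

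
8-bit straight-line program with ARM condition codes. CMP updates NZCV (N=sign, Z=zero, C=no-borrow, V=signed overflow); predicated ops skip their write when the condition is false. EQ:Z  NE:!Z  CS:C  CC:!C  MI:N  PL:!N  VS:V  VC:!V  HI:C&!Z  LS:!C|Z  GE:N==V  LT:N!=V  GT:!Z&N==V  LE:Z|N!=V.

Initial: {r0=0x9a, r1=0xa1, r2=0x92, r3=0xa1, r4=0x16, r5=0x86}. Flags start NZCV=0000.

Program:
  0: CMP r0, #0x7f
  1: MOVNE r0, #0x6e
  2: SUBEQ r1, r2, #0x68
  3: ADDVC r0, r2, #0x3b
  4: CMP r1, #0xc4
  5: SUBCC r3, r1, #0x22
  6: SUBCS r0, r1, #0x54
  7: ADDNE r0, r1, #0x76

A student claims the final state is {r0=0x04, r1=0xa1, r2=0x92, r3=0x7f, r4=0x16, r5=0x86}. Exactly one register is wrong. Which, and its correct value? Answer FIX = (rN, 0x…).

FIX = (r0, 0x17)

0: ✓ CMP  NZCV=0011
1: ✓ MOVNE  r0←0x6e
2: · SUBEQ
3: · ADDVC
4: ✓ CMP  NZCV=1000
5: ✓ SUBCC  r3←0x7f
6: · SUBCS
7: ✓ ADDNE  r0←0x17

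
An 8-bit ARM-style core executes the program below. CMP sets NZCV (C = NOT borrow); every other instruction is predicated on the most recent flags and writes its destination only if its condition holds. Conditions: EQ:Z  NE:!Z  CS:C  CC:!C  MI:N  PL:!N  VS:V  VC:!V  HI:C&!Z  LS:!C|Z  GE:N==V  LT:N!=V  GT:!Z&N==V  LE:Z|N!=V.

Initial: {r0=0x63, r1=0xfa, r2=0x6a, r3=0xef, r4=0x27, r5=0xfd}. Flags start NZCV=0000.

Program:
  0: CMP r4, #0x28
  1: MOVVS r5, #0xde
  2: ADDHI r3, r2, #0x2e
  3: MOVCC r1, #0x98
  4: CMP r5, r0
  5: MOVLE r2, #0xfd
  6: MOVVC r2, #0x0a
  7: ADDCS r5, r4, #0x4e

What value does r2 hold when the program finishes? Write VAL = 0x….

VAL = 0x0a

0: ✓ CMP  NZCV=1000
1: · MOVVS
2: · ADDHI
3: ✓ MOVCC  r1←0x98
4: ✓ CMP  NZCV=1010
5: ✓ MOVLE  r2←0xfd
6: ✓ MOVVC  r2←0x0a
7: ✓ ADDCS  r5←0x75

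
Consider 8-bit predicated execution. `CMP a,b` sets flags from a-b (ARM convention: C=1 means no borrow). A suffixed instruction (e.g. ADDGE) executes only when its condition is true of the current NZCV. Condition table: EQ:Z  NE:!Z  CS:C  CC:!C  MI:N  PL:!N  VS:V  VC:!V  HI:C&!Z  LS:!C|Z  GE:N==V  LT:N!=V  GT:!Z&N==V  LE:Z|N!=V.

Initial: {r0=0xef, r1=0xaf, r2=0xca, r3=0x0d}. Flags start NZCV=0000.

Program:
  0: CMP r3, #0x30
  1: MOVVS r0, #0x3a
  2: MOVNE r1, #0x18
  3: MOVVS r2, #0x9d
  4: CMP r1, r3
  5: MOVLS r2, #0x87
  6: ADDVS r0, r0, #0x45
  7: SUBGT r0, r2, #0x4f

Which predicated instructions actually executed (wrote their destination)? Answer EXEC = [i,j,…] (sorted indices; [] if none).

EXEC = [2,7]

[0] flags=1000 → (cmp)
[1] flags=1000 VS?F → skip
[2] flags=1000 NE?T → r1=0x18
[3] flags=1000 VS?F → skip
[4] flags=0010 → (cmp)
[5] flags=0010 LS?F → skip
[6] flags=0010 VS?F → skip
[7] flags=0010 GT?T → r0=0x7b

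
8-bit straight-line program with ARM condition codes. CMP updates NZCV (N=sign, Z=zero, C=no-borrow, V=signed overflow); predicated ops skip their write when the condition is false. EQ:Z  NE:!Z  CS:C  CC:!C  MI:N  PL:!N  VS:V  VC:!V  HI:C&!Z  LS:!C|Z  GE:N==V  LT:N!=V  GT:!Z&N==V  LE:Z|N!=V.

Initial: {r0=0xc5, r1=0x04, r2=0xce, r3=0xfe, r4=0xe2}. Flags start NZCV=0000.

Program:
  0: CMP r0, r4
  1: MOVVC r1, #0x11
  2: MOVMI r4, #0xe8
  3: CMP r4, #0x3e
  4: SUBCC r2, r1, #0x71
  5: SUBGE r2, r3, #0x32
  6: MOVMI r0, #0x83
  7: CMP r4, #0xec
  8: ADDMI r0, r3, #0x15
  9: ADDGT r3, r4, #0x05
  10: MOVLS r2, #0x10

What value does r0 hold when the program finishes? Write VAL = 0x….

0: ✓ CMP  NZCV=1000
1: ✓ MOVVC  r1←0x11
2: ✓ MOVMI  r4←0xe8
3: ✓ CMP  NZCV=1010
4: · SUBCC
5: · SUBGE
6: ✓ MOVMI  r0←0x83
7: ✓ CMP  NZCV=1000
8: ✓ ADDMI  r0←0x13
9: · ADDGT
10: ✓ MOVLS  r2←0x10

VAL = 0x13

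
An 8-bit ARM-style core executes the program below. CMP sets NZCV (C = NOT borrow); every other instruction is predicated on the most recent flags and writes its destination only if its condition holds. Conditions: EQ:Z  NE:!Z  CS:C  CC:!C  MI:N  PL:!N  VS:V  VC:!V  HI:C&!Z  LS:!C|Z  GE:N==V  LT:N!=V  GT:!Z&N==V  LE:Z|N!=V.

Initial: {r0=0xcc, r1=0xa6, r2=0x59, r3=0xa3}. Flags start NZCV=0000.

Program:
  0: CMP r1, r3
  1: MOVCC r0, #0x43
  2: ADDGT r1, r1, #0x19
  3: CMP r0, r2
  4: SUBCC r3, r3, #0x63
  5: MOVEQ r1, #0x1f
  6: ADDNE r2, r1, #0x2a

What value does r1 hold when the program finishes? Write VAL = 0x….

VAL = 0xbf

0: ✓ CMP  NZCV=0010
1: · MOVCC
2: ✓ ADDGT  r1←0xbf
3: ✓ CMP  NZCV=0011
4: · SUBCC
5: · MOVEQ
6: ✓ ADDNE  r2←0xe9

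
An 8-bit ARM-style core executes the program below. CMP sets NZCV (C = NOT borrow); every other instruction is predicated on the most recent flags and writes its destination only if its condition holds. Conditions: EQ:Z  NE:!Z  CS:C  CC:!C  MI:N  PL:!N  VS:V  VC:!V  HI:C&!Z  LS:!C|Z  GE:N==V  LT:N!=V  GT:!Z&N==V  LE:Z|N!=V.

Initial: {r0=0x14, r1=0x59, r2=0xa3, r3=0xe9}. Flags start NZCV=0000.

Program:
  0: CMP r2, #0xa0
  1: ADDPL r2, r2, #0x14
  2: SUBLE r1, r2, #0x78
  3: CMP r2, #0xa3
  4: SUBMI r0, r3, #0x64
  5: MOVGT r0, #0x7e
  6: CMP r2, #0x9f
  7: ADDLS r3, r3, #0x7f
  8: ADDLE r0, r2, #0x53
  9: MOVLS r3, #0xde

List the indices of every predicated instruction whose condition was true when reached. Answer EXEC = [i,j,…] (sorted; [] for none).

EXEC = [1,5]

[0] flags=0010 → (cmp)
[1] flags=0010 PL?T → r2=0xb7
[2] flags=0010 LE?F → skip
[3] flags=0010 → (cmp)
[4] flags=0010 MI?F → skip
[5] flags=0010 GT?T → r0=0x7e
[6] flags=0010 → (cmp)
[7] flags=0010 LS?F → skip
[8] flags=0010 LE?F → skip
[9] flags=0010 LS?F → skip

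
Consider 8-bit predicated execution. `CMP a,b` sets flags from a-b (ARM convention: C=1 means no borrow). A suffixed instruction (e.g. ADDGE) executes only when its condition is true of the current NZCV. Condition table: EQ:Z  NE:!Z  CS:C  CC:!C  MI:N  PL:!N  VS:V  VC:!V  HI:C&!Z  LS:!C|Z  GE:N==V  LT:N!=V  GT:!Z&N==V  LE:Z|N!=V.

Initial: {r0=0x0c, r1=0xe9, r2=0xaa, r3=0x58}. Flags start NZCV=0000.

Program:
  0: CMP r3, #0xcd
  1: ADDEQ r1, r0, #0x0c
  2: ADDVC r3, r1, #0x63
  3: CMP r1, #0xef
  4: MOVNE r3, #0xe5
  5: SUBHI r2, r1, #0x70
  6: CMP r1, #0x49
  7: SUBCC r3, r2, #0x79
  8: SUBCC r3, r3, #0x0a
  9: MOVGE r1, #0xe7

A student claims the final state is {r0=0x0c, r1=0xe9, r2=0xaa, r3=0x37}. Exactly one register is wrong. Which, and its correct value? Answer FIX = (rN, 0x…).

FIX = (r3, 0xe5)

0: ✓ CMP  NZCV=1001
1: · ADDEQ
2: · ADDVC
3: ✓ CMP  NZCV=1000
4: ✓ MOVNE  r3←0xe5
5: · SUBHI
6: ✓ CMP  NZCV=1010
7: · SUBCC
8: · SUBCC
9: · MOVGE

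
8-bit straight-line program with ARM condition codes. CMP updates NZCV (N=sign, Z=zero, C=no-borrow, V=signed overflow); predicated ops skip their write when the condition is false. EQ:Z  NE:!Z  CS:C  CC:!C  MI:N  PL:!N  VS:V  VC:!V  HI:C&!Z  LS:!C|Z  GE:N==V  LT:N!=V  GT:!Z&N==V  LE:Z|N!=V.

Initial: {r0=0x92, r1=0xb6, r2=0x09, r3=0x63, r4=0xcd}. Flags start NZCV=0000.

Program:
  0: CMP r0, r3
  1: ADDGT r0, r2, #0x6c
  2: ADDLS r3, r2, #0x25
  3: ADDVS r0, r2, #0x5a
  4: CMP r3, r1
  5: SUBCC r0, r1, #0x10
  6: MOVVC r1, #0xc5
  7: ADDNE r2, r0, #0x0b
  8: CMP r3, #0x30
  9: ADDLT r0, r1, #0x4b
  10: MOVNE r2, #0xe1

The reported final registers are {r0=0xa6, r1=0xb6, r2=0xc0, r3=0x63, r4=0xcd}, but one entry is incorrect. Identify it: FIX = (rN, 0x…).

FIX = (r2, 0xe1)

[0] flags=0011 → (cmp)
[1] flags=0011 GT?F → skip
[2] flags=0011 LS?F → skip
[3] flags=0011 VS?T → r0=0x63
[4] flags=1001 → (cmp)
[5] flags=1001 CC?T → r0=0xa6
[6] flags=1001 VC?F → skip
[7] flags=1001 NE?T → r2=0xb1
[8] flags=0010 → (cmp)
[9] flags=0010 LT?F → skip
[10] flags=0010 NE?T → r2=0xe1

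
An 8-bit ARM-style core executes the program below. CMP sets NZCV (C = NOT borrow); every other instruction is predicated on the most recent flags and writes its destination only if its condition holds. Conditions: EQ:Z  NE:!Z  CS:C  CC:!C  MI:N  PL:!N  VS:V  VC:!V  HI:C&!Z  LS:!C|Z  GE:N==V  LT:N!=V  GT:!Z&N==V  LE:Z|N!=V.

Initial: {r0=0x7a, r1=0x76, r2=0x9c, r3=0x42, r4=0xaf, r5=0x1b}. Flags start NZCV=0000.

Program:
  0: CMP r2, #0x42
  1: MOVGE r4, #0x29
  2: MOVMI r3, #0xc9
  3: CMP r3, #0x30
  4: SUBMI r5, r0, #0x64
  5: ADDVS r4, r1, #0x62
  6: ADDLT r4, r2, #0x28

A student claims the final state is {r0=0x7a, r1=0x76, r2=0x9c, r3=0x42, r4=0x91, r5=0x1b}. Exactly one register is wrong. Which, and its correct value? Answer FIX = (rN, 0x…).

FIX = (r4, 0xaf)

0: ✓ CMP  NZCV=0011
1: · MOVGE
2: · MOVMI
3: ✓ CMP  NZCV=0010
4: · SUBMI
5: · ADDVS
6: · ADDLT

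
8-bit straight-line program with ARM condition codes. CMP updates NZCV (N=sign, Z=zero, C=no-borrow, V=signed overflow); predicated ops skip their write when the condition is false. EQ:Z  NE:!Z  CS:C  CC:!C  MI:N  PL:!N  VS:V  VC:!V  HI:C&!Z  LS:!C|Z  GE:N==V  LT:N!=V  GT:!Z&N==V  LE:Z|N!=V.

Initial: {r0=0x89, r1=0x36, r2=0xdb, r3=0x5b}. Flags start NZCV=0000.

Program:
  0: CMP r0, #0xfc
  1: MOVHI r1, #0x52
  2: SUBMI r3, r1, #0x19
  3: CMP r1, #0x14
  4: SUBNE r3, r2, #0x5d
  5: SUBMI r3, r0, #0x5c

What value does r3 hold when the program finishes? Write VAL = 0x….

0: ✓ CMP  NZCV=1000
1: · MOVHI
2: ✓ SUBMI  r3←0x1d
3: ✓ CMP  NZCV=0010
4: ✓ SUBNE  r3←0x7e
5: · SUBMI

VAL = 0x7e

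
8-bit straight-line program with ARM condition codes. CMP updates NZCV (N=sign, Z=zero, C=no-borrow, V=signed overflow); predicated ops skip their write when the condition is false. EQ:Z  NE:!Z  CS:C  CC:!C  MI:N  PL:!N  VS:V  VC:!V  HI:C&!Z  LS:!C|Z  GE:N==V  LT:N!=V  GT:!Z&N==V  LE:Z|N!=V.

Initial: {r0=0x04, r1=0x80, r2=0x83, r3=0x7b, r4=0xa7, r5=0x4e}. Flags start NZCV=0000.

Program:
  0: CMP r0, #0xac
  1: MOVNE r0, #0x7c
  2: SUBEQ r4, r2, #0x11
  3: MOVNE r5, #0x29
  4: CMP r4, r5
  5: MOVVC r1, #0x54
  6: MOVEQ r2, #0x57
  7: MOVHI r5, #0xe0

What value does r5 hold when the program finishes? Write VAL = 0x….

0: ✓ CMP  NZCV=0000
1: ✓ MOVNE  r0←0x7c
2: · SUBEQ
3: ✓ MOVNE  r5←0x29
4: ✓ CMP  NZCV=0011
5: · MOVVC
6: · MOVEQ
7: ✓ MOVHI  r5←0xe0

VAL = 0xe0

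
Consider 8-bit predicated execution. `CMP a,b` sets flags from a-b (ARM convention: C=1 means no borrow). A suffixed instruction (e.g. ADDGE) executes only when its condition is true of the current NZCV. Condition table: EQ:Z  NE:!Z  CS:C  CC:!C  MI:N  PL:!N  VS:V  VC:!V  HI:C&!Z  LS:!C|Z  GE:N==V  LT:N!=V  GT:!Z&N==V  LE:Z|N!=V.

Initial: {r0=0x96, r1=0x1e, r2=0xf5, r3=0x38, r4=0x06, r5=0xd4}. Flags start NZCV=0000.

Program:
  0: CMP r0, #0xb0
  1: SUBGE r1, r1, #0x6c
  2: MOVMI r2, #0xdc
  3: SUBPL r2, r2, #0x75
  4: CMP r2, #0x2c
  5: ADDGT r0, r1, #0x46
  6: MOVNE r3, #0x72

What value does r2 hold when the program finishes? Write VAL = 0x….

[0] flags=1000 → (cmp)
[1] flags=1000 GE?F → skip
[2] flags=1000 MI?T → r2=0xdc
[3] flags=1000 PL?F → skip
[4] flags=1010 → (cmp)
[5] flags=1010 GT?F → skip
[6] flags=1010 NE?T → r3=0x72

VAL = 0xdc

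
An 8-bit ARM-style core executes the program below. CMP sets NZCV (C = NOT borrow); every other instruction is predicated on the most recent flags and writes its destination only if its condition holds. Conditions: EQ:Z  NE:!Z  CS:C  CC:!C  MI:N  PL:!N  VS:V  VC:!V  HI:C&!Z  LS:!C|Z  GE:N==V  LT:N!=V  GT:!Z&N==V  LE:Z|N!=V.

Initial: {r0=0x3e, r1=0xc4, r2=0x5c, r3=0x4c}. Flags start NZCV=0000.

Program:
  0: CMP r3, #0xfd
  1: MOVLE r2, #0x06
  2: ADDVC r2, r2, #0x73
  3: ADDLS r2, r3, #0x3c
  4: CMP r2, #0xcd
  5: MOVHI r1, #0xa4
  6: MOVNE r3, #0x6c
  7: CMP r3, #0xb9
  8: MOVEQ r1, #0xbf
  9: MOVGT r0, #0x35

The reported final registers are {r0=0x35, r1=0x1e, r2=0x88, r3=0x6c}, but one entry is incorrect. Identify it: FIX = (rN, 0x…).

FIX = (r1, 0xc4)

[0] flags=0000 → (cmp)
[1] flags=0000 LE?F → skip
[2] flags=0000 VC?T → r2=0xcf
[3] flags=0000 LS?T → r2=0x88
[4] flags=1000 → (cmp)
[5] flags=1000 HI?F → skip
[6] flags=1000 NE?T → r3=0x6c
[7] flags=1001 → (cmp)
[8] flags=1001 EQ?F → skip
[9] flags=1001 GT?T → r0=0x35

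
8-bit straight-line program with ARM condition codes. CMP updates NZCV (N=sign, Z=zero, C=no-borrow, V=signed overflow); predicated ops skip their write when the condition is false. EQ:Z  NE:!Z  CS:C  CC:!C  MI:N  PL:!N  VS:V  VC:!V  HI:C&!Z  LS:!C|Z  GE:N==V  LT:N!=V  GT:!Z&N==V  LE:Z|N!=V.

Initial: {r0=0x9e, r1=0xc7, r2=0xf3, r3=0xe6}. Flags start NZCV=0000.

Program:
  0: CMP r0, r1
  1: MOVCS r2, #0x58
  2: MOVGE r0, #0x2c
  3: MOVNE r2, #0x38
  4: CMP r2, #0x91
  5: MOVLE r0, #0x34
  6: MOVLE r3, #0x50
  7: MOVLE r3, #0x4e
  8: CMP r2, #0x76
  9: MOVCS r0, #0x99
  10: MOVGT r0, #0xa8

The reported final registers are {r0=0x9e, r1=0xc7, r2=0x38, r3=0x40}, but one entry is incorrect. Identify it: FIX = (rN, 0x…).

FIX = (r3, 0xe6)

[0] flags=1000 → (cmp)
[1] flags=1000 CS?F → skip
[2] flags=1000 GE?F → skip
[3] flags=1000 NE?T → r2=0x38
[4] flags=1001 → (cmp)
[5] flags=1001 LE?F → skip
[6] flags=1001 LE?F → skip
[7] flags=1001 LE?F → skip
[8] flags=1000 → (cmp)
[9] flags=1000 CS?F → skip
[10] flags=1000 GT?F → skip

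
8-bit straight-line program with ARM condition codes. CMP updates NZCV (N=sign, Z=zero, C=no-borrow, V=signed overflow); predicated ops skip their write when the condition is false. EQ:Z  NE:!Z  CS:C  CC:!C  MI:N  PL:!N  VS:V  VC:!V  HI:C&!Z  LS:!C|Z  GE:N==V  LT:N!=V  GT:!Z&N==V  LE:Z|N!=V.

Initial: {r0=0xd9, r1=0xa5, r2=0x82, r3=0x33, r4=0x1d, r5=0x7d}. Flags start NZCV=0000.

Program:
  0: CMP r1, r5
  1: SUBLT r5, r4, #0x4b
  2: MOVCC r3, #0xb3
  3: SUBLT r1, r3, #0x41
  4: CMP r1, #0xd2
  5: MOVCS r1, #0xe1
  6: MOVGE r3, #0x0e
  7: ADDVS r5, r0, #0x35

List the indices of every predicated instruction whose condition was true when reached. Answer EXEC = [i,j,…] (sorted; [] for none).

EXEC = [1,3,5,6]

0: ✓ CMP  NZCV=0011
1: ✓ SUBLT  r5←0xd2
2: · MOVCC
3: ✓ SUBLT  r1←0xf2
4: ✓ CMP  NZCV=0010
5: ✓ MOVCS  r1←0xe1
6: ✓ MOVGE  r3←0x0e
7: · ADDVS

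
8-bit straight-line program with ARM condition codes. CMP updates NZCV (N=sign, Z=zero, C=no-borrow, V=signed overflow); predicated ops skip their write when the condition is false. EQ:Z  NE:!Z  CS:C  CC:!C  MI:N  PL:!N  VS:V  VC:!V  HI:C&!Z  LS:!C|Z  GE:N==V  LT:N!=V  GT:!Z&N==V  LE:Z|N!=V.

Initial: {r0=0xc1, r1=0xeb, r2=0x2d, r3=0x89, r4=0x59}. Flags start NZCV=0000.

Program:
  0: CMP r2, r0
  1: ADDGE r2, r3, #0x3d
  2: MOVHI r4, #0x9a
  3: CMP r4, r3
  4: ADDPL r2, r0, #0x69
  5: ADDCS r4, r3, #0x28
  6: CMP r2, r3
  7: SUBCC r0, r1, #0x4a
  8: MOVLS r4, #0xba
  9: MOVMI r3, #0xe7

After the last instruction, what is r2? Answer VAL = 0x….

0: ✓ CMP  NZCV=0000
1: ✓ ADDGE  r2←0xc6
2: · MOVHI
3: ✓ CMP  NZCV=1001
4: · ADDPL
5: · ADDCS
6: ✓ CMP  NZCV=0010
7: · SUBCC
8: · MOVLS
9: · MOVMI

VAL = 0xc6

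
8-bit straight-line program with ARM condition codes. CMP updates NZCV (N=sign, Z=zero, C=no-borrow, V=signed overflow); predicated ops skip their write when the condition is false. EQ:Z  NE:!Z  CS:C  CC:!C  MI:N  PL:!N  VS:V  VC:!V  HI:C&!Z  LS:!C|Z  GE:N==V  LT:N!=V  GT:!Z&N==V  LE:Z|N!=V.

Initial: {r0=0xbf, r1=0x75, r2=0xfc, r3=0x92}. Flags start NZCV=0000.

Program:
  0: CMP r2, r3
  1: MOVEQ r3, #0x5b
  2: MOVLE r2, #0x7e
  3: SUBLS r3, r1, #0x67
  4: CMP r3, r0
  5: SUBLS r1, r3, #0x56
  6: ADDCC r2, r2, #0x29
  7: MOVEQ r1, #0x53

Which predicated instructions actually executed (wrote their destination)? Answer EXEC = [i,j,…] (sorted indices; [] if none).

EXEC = [5,6]

0: ✓ CMP  NZCV=0010
1: · MOVEQ
2: · MOVLE
3: · SUBLS
4: ✓ CMP  NZCV=1000
5: ✓ SUBLS  r1←0x3c
6: ✓ ADDCC  r2←0x25
7: · MOVEQ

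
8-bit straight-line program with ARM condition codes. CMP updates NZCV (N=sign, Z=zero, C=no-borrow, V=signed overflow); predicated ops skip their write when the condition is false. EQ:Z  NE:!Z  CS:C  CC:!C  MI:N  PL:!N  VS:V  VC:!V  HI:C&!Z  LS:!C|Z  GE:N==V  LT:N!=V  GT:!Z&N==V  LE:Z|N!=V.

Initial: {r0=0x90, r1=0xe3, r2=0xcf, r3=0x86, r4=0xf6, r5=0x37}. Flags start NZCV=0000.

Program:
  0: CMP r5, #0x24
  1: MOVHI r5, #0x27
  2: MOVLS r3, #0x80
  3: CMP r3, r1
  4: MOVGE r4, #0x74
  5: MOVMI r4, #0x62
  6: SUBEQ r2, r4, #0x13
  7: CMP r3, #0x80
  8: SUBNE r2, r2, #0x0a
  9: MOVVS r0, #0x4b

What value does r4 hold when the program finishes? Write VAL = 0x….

VAL = 0x62

[0] flags=0010 → (cmp)
[1] flags=0010 HI?T → r5=0x27
[2] flags=0010 LS?F → skip
[3] flags=1000 → (cmp)
[4] flags=1000 GE?F → skip
[5] flags=1000 MI?T → r4=0x62
[6] flags=1000 EQ?F → skip
[7] flags=0010 → (cmp)
[8] flags=0010 NE?T → r2=0xc5
[9] flags=0010 VS?F → skip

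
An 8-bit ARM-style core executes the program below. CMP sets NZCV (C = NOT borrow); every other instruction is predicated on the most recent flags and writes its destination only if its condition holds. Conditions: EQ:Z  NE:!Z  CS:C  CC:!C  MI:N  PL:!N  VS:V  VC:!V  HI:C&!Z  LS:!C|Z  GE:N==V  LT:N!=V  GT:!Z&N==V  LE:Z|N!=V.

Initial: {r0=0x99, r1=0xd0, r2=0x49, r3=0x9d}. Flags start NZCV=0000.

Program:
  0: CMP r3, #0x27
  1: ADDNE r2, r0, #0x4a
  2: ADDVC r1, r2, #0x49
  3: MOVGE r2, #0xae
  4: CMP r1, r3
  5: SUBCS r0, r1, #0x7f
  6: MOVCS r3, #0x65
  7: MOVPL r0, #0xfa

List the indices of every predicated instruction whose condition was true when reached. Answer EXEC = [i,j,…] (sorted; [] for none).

EXEC = [1,5,6,7]

[0] flags=0011 → (cmp)
[1] flags=0011 NE?T → r2=0xe3
[2] flags=0011 VC?F → skip
[3] flags=0011 GE?F → skip
[4] flags=0010 → (cmp)
[5] flags=0010 CS?T → r0=0x51
[6] flags=0010 CS?T → r3=0x65
[7] flags=0010 PL?T → r0=0xfa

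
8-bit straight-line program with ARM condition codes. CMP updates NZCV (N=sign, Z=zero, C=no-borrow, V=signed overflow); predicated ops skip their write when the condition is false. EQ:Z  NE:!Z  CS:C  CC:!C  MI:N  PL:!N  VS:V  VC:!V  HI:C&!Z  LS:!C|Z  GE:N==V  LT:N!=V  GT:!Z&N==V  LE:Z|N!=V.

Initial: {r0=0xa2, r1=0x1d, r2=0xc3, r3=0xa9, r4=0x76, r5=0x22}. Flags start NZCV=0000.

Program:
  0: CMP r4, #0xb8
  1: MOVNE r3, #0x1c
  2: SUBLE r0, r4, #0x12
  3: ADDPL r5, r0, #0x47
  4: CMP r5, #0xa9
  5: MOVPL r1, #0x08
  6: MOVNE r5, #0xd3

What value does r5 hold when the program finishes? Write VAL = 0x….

VAL = 0xd3

0: ✓ CMP  NZCV=1001
1: ✓ MOVNE  r3←0x1c
2: · SUBLE
3: · ADDPL
4: ✓ CMP  NZCV=0000
5: ✓ MOVPL  r1←0x08
6: ✓ MOVNE  r5←0xd3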